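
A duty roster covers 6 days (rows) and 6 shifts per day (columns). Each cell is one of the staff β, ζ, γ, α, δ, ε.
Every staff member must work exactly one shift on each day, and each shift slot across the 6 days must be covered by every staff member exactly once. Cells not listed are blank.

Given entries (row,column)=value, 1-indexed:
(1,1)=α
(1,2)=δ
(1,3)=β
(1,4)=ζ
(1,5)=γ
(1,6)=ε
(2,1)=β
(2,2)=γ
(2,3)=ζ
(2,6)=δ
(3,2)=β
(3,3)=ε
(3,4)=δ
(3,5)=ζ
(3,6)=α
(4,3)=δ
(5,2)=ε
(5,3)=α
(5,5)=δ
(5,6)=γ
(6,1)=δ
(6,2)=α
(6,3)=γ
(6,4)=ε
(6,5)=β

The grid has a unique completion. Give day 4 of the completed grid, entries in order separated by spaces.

Day 4, shift 2: day 4 has {δ} and shift 2 has {β, γ, α, δ, ε}, leaving only ζ.
Day 4, shift 6: day 4 has {ζ, δ} and shift 6 has {γ, α, δ, ε}, leaving only β.
Day 2, shift 4: day 2 has {β, ζ, γ, δ} and shift 4 has {ζ, δ, ε}, leaving only α.
Day 4, shift 4: day 4 has {β, ζ, δ} and shift 4 has {ζ, α, δ, ε}, leaving only γ.
Day 4, shift 1: day 4 has {β, ζ, γ, δ} and shift 1 has {β, α, δ}, leaving only ε.
Day 4, shift 5: day 4 has {β, ζ, γ, δ, ε} and shift 5 has {β, ζ, γ, δ}, leaving only α.
So day 4 reads: ε ζ δ γ α β.

ε ζ δ γ α β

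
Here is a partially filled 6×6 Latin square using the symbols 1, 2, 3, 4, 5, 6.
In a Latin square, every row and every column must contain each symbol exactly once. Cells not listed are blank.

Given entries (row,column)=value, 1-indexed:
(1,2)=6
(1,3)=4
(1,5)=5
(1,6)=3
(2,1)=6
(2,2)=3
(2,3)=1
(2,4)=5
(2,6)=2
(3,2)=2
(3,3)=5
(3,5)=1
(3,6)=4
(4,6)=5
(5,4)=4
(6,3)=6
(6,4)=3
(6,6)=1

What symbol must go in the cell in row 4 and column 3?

3

Row 2, column 5: row 2 has {1, 2, 3, 5, 6} and column 5 has {1, 5}, leaving only 4.
Row 3, column 1: row 3 has {1, 2, 4, 5} and column 1 has {6}, leaving only 3.
Row 3, column 4: row 3 has {1, 2, 3, 4, 5} and column 4 has {3, 4, 5}, leaving only 6.
Row 5, column 6: row 5 has {4} and column 6 has {1, 2, 3, 4, 5}, leaving only 6.
Row 6, column 5: row 6 has {1, 3, 6} and column 5 has {1, 4, 5}, leaving only 2.
Row 5, column 5: row 5 has {4, 6} and column 5 has {1, 2, 4, 5}, leaving only 3.
Row 4, column 5: row 4 has {5} and column 5 has {1, 2, 3, 4, 5}, leaving only 6.
Row 5, column 3: row 5 has {3, 4, 6} and column 3 has {1, 4, 5, 6}, leaving only 2.
Row 4 already has {5, 6} and column 3 already has {1, 2, 4, 5, 6}, so row 4, column 3 must be 3.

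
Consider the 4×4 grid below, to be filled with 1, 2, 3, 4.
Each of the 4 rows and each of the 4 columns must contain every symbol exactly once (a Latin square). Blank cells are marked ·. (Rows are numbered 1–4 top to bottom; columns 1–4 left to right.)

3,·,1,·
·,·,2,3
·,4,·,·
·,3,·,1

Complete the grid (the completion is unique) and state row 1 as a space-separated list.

3 2 1 4

Row 1, column 2: row 1 has {1, 3} and column 2 has {3, 4}, leaving only 2.
Row 1, column 4: row 1 has {1, 2, 3} and column 4 has {1, 3}, leaving only 4.
So row 1 reads: 3 2 1 4.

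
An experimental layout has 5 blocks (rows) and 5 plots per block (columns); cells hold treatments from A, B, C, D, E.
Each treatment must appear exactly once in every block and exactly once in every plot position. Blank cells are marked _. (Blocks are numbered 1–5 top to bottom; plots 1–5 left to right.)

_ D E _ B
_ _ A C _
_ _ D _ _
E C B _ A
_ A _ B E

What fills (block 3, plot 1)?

Block 1, plot 4: block 1 has {B, D, E} and plot 4 has {B, C}, leaving only A.
Block 1, plot 1: block 1 has {A, B, D, E} and plot 1 has {E}, leaving only C.
Block 2, plot 5: block 2 has {A, C} and plot 5 has {A, B, E}, leaving only D.
Block 2, plot 1: block 2 has {A, C, D} and plot 1 has {C, E}, leaving only B.
Block 3 already has {D} and plot 1 already has {B, C, E}, so block 3, plot 1 must be A.

A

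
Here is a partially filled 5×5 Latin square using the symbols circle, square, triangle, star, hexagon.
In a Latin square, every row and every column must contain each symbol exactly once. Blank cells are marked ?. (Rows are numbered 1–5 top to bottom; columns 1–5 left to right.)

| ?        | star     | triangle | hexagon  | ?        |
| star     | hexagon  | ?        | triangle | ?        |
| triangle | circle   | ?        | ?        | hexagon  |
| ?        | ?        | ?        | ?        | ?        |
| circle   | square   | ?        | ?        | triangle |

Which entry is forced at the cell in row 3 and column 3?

Row 1, column 1: row 1 has {triangle, star, hexagon} and column 1 has {circle, triangle, star}, leaving only square.
Row 1, column 5: row 1 has {square, triangle, star, hexagon} and column 5 has {triangle, hexagon}, leaving only circle.
Row 2, column 5: row 2 has {triangle, star, hexagon} and column 5 has {circle, triangle, hexagon}, leaving only square.
Row 2, column 3: row 2 has {square, triangle, star, hexagon} and column 3 has {triangle}, leaving only circle.
Row 4, column 1: row 4 has {} and column 1 has {circle, square, triangle, star}, leaving only hexagon.
Row 4, column 2: row 4 has {hexagon} and column 2 has {circle, square, star, hexagon}, leaving only triangle.
Row 4, column 5: row 4 has {triangle, hexagon} and column 5 has {circle, square, triangle, hexagon}, leaving only star.
Row 4, column 3: row 4 has {triangle, star, hexagon} and column 3 has {circle, triangle}, leaving only square.
Row 3 already has {circle, triangle, hexagon} and column 3 already has {circle, square, triangle}, so row 3, column 3 must be star.

star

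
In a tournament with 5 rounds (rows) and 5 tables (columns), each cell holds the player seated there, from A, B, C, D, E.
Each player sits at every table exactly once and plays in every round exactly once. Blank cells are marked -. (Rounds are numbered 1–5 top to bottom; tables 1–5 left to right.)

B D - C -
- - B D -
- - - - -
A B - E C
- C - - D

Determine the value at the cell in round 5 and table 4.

Round 4, table 3: round 4 has {A, B, C, E} and table 3 has {B}, leaving only D.
Round 5, table 1: round 5 has {C, D} and table 1 has {A, B}, leaving only E.
Round 2, table 1: round 2 has {B, D} and table 1 has {A, B, E}, leaving only C.
Round 3, table 1: round 3 has {} and table 1 has {A, B, C, E}, leaving only D.
Round 5, table 3: round 5 has {C, D, E} and table 3 has {B, D}, leaving only A.
Round 5 already has {A, C, D, E} and table 4 already has {C, D, E}, so round 5, table 4 must be B.

B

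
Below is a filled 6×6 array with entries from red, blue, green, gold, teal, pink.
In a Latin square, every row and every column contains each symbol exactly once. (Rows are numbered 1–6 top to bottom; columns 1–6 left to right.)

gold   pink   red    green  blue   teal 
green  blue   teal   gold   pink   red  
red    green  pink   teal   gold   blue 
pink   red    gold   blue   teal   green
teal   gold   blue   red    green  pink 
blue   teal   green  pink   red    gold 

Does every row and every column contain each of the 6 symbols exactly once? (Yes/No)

Yes

Each row is a permutation of the 6 symbols, and so is each column.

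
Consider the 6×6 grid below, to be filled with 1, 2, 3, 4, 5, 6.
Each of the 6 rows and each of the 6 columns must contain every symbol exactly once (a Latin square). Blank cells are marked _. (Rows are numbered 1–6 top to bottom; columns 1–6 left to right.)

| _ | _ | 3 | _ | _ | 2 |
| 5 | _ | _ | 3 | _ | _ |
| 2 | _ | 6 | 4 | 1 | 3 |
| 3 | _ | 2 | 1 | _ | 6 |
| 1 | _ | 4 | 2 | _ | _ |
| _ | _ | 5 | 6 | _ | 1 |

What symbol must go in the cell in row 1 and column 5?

4

Row 1, column 4: row 1 has {2, 3} and column 4 has {1, 2, 3, 4, 6}, leaving only 5.
Row 2, column 3: row 2 has {3, 5} and column 3 has {2, 3, 4, 5, 6}, leaving only 1.
Row 2, column 6: row 2 has {1, 3, 5} and column 6 has {1, 2, 3, 6}, leaving only 4.
Row 3, column 2: row 3 has {1, 2, 3, 4, 6} and column 2 has {}, leaving only 5.
Row 4, column 2: row 4 has {1, 2, 3, 6} and column 2 has {5}, leaving only 4.
Row 4, column 5: row 4 has {1, 2, 3, 4, 6} and column 5 has {1}, leaving only 5.
Row 5, column 6: row 5 has {1, 2, 4} and column 6 has {1, 2, 3, 4, 6}, leaving only 5.
Row 6, column 1: row 6 has {1, 5, 6} and column 1 has {1, 2, 3, 5}, leaving only 4.
Row 1, column 1: row 1 has {2, 3, 5} and column 1 has {1, 2, 3, 4, 5}, leaving only 6.
Row 1 already has {2, 3, 5, 6} and column 5 already has {1, 5}, so row 1, column 5 must be 4.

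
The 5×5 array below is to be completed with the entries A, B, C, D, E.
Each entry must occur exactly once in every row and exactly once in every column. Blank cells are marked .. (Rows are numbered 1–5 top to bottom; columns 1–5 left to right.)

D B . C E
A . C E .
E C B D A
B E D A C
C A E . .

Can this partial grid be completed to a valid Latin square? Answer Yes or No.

Yes

No row or column among the givens repeats a symbol, and propagating forced cells runs into no contradiction.
One valid completion exists (for instance, D B A C E / A D C E B / E C B D A / B E D A C / C A E B D).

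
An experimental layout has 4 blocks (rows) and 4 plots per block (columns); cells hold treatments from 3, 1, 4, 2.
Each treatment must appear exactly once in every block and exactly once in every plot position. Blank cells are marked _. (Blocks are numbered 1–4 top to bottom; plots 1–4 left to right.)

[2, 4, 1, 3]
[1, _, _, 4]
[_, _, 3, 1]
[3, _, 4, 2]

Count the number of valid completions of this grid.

Block 2, plot 2: eliminating its block and plot leaves {3, 2}.
Block 2, plot 3: eliminating its block and plot leaves {2}.
Block 3, plot 1: eliminating its block and plot leaves {4}.
Block 3, plot 2: eliminating its block and plot leaves {2}.
Block 4, plot 2: eliminating its block and plot leaves {1}.
Only one assignment across all blanks avoids any block or plot repeat, giving 1 completion.

1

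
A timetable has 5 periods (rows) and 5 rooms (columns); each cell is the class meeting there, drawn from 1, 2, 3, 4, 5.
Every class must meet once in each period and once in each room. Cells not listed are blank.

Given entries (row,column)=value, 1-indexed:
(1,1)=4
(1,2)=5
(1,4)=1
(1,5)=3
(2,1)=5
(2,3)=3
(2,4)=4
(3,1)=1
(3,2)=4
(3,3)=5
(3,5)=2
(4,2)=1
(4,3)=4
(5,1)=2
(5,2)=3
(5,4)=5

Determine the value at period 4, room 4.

2

Period 1, room 3: period 1 has {1, 3, 4, 5} and room 3 has {3, 4, 5}, leaving only 2.
Period 2, room 2: period 2 has {3, 4, 5} and room 2 has {1, 3, 4, 5}, leaving only 2.
Period 2, room 5: period 2 has {2, 3, 4, 5} and room 5 has {2, 3}, leaving only 1.
Period 3, room 4: period 3 has {1, 2, 4, 5} and room 4 has {1, 4, 5}, leaving only 3.
Period 4 already has {1, 4} and room 4 already has {1, 3, 4, 5}, so period 4, room 4 must be 2.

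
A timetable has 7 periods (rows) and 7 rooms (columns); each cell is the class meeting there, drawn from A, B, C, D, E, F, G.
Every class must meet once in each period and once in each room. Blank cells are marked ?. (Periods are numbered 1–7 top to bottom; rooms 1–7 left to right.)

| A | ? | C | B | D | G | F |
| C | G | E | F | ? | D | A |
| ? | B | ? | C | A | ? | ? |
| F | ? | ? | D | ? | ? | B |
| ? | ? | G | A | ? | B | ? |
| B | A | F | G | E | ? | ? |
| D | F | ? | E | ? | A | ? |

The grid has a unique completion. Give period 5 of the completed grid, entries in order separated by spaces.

E D G A F B C

Period 5, room 1: period 5 has {A, B, G} and room 1 has {A, B, C, D, F}, leaving only E.
Period 1, room 2: period 1 has {A, B, C, D, F, G} and room 2 has {A, B, F, G}, leaving only E.
Period 2, room 5: period 2 has {A, C, D, E, F, G} and room 5 has {A, D, E}, leaving only B.
Period 3, room 1: period 3 has {A, B, C} and room 1 has {A, B, C, D, E, F}, leaving only G.
Period 3, room 3: period 3 has {A, B, C, G} and room 3 has {C, E, F, G}, leaving only D.
Period 3, room 7: period 3 has {A, B, C, D, G} and room 7 has {A, B, F}, leaving only E.
Period 3, room 6: period 3 has {A, B, C, D, E, G} and room 6 has {A, B, D, G}, leaving only F.
Period 4, room 2: period 4 has {B, D, F} and room 2 has {A, B, E, F, G}, leaving only C.
Period 5, room 2: period 5 has {A, B, E, G} and room 2 has {A, B, C, E, F, G}, leaving only D.
Period 5, room 7: period 5 has {A, B, D, E, G} and room 7 has {A, B, E, F}, leaving only C.
Period 5, room 5: period 5 has {A, B, C, D, E, G} and room 5 has {A, B, D, E}, leaving only F.
So period 5 reads: E D G A F B C.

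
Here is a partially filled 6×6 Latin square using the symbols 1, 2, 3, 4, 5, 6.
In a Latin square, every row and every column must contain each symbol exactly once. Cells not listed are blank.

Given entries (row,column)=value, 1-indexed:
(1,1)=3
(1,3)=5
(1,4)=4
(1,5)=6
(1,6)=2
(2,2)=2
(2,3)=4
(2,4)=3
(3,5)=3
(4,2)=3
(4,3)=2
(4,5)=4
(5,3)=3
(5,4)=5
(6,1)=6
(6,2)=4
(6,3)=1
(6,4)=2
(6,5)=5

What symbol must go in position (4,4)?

Row 1, column 2: row 1 has {2, 3, 4, 5, 6} and column 2 has {2, 3, 4}, leaving only 1.
Row 2, column 5: row 2 has {2, 3, 4} and column 5 has {3, 4, 5, 6}, leaving only 1.
Row 2, column 1: row 2 has {1, 2, 3, 4} and column 1 has {3, 6}, leaving only 5.
Row 2, column 6: row 2 has {1, 2, 3, 4, 5} and column 6 has {2}, leaving only 6.
Row 3, column 3: row 3 has {3} and column 3 has {1, 2, 3, 4, 5}, leaving only 6.
Row 3, column 2: row 3 has {3, 6} and column 2 has {1, 2, 3, 4}, leaving only 5.
Row 3, column 4: row 3 has {3, 5, 6} and column 4 has {2, 3, 4, 5}, leaving only 1.
Row 4 already has {2, 3, 4} and column 4 already has {1, 2, 3, 4, 5}, so row 4, column 4 must be 6.

6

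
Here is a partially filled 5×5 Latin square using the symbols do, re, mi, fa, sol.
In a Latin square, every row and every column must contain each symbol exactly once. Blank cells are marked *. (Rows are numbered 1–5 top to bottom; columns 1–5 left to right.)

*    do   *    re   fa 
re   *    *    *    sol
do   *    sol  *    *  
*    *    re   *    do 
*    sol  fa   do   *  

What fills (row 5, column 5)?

Row 1, column 3: row 1 has {do, re, fa} and column 3 has {re, fa, sol}, leaving only mi.
Row 1, column 1: row 1 has {do, re, mi, fa} and column 1 has {do, re}, leaving only sol.
Row 2, column 3: row 2 has {re, sol} and column 3 has {re, mi, fa, sol}, leaving only do.
Row 5, column 1: row 5 has {do, fa, sol} and column 1 has {do, re, sol}, leaving only mi.
Row 5 already has {do, mi, fa, sol} and column 5 already has {do, fa, sol}, so row 5, column 5 must be re.

re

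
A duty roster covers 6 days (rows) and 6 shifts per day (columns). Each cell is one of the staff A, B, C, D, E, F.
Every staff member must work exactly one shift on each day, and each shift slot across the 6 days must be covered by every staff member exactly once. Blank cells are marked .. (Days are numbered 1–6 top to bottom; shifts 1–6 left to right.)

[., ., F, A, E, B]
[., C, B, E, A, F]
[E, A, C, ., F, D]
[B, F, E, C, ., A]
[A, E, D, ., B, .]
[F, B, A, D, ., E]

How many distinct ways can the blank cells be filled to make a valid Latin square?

Day 1, shift 1: eliminating its day and shift leaves {C, D}.
Day 1, shift 2: eliminating its day and shift leaves {D}.
Day 2, shift 1: eliminating its day and shift leaves {D}.
Day 3, shift 4: eliminating its day and shift leaves {B}.
Day 4, shift 5: eliminating its day and shift leaves {D}.
Day 5, shift 4: eliminating its day and shift leaves {F}.
Day 5, shift 6: eliminating its day and shift leaves {C}.
Day 6, shift 5: eliminating its day and shift leaves {C}.
Only one assignment across all blanks avoids any day or shift repeat, giving 1 completion.

1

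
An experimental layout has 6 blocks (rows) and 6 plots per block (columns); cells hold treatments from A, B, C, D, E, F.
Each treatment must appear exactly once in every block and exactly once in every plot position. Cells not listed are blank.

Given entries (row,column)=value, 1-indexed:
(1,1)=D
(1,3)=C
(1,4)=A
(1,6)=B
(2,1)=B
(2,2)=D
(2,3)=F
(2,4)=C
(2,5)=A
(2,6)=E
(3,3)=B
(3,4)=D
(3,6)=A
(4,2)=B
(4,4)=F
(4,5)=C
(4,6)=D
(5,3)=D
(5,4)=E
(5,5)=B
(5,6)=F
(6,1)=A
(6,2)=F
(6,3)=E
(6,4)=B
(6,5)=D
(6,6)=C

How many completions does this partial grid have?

Block 1, plot 2: eliminating its block and plot leaves {E}.
Block 1, plot 5: eliminating its block and plot leaves {E, F}.
Block 3, plot 1: eliminating its block and plot leaves {C, E, F}.
Block 3, plot 2: eliminating its block and plot leaves {C, E}.
Block 3, plot 5: eliminating its block and plot leaves {E, F}.
Block 4, plot 1: eliminating its block and plot leaves {E}.
Block 4, plot 3: eliminating its block and plot leaves {A}.
Block 5, plot 1: eliminating its block and plot leaves {C}.
Block 5, plot 2: eliminating its block and plot leaves {A, C}.
Only one assignment across all blanks avoids any block or plot repeat, giving 1 completion.

1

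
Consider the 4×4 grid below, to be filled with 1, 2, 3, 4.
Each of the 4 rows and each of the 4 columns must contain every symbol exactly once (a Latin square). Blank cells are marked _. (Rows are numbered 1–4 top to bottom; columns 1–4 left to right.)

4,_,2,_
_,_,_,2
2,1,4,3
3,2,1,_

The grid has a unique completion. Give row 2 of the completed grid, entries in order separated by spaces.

1 4 3 2

Row 2, column 1: row 2 has {2} and column 1 has {2, 3, 4}, leaving only 1.
Row 2, column 3: row 2 has {1, 2} and column 3 has {1, 2, 4}, leaving only 3.
Row 2, column 2: row 2 has {1, 2, 3} and column 2 has {1, 2}, leaving only 4.
So row 2 reads: 1 4 3 2.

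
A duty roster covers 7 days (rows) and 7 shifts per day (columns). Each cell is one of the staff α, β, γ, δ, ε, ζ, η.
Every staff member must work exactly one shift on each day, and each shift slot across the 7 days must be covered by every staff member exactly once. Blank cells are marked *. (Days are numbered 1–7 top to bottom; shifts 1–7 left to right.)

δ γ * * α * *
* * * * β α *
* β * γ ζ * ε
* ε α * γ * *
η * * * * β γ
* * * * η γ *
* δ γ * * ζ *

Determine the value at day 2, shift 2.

Day 3, shift 1: day 3 has {β, γ, ε, ζ} and shift 1 has {δ, η}, leaving only α.
Day 7, shift 5: day 7 has {γ, δ, ζ} and shift 5 has {α, β, γ, ζ, η}, leaving only ε.
Day 5, shift 5: day 5 has {β, γ, η} and shift 5 has {α, β, γ, ε, ζ, η}, leaving only δ.
Day 7, shift 1: day 7 has {γ, δ, ε, ζ} and shift 1 has {α, δ, η}, leaving only β.
Day 4, shift 1: day 4 has {α, γ, ε} and shift 1 has {α, β, δ, η}, leaving only ζ.
Day 6, shift 1: day 6 has {γ, η} and shift 1 has {α, β, δ, ζ, η}, leaving only ε.
Day 2, shift 1: day 2 has {α, β} and shift 1 has {α, β, δ, ε, ζ, η}, leaving only γ.
Day 2, shift 2 is narrowed to {ζ, η}.
If it were ζ, then day 6, shift 2 would be left with no valid symbol.
So day 2, shift 2 must be η.

η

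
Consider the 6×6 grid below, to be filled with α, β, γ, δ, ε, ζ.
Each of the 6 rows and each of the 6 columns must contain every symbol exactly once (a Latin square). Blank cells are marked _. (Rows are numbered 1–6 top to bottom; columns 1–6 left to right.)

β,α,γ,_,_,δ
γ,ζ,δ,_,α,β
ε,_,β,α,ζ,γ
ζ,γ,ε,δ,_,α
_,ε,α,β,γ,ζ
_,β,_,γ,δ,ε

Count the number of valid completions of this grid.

1

Row 1, column 4: eliminating its row and column leaves {ε, ζ}.
Row 1, column 5: eliminating its row and column leaves {ε}.
Row 2, column 4: eliminating its row and column leaves {ε}.
Row 3, column 2: eliminating its row and column leaves {δ}.
Row 4, column 5: eliminating its row and column leaves {β}.
Row 5, column 1: eliminating its row and column leaves {δ}.
Row 6, column 1: eliminating its row and column leaves {α}.
Row 6, column 3: eliminating its row and column leaves {ζ}.
Only one assignment across all blanks avoids any row or column repeat, giving 1 completion.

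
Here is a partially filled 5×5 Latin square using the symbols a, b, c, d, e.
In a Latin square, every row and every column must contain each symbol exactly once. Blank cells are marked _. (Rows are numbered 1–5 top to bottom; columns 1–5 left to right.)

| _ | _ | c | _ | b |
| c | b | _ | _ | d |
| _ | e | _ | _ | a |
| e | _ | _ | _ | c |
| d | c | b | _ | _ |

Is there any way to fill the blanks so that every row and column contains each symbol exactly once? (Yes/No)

No

Row 1, column 1: row 1 has {b, c} and column 1 has {c, d, e}, so it must be a.
Row 1, column 2: row 1 has {a, b, c} and column 2 has {b, c, e}, so it must be d.
Row 1, column 4: row 1 has {a, b, c, d} and column 4 has {}, so it must be e.
Row 2, column 4: row 2 has {b, c, d} and column 4 has {e}, so it must be a.
Now row 5, column 4: row 5 together with column 4 already contain {a, b, c, d, e} — every symbol — so nothing can go there. The grid has no valid completion.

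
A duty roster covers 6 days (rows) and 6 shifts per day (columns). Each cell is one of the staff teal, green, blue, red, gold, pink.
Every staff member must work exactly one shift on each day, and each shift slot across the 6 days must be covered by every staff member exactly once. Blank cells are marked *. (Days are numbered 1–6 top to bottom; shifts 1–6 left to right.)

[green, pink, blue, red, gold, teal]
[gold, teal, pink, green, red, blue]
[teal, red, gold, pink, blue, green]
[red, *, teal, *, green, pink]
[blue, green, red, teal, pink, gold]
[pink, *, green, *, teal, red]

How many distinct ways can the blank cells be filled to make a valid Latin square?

2

Day 4, shift 2: eliminating its day and shift leaves {blue, gold}.
Day 4, shift 4: eliminating its day and shift leaves {blue, gold}.
Day 6, shift 2: eliminating its day and shift leaves {blue, gold}.
Day 6, shift 4: eliminating its day and shift leaves {blue, gold}.
Enumerating the assignments across these blanks that avoid any day or shift repeat gives 2 completions.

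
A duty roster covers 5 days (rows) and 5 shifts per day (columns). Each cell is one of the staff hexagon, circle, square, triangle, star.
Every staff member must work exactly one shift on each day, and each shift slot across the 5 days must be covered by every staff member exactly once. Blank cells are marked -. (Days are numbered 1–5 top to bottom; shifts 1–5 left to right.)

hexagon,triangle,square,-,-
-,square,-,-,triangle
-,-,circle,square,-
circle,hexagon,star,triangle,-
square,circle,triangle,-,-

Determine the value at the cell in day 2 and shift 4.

circle

Day 2, shift 1: day 2 has {square, triangle} and shift 1 has {hexagon, circle, square}, leaving only star.
Day 2, shift 3: day 2 has {square, triangle, star} and shift 3 has {circle, square, triangle, star}, leaving only hexagon.
Day 2 already has {hexagon, square, triangle, star} and shift 4 already has {square, triangle}, so day 2, shift 4 must be circle.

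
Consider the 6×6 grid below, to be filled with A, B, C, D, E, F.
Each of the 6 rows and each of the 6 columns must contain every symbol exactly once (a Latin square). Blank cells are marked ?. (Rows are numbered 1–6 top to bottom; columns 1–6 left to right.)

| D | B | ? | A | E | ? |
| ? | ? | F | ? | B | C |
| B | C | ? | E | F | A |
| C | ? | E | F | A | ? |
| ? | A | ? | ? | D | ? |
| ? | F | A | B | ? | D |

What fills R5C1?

Row 1, column 3: row 1 has {A, B, D, E} and column 3 has {A, E, F}, leaving only C.
Row 1, column 6: row 1 has {A, B, C, D, E} and column 6 has {A, C, D}, leaving only F.
Row 2, column 4: row 2 has {B, C, F} and column 4 has {A, B, E, F}, leaving only D.
Row 2, column 2: row 2 has {B, C, D, F} and column 2 has {A, B, C, F}, leaving only E.
Row 2, column 1: row 2 has {B, C, D, E, F} and column 1 has {B, C, D}, leaving only A.
Row 3, column 3: row 3 has {A, B, C, E, F} and column 3 has {A, C, E, F}, leaving only D.
Row 4, column 2: row 4 has {A, C, E, F} and column 2 has {A, B, C, E, F}, leaving only D.
Row 4, column 6: row 4 has {A, C, D, E, F} and column 6 has {A, C, D, F}, leaving only B.
Row 5, column 3: row 5 has {A, D} and column 3 has {A, C, D, E, F}, leaving only B.
Row 5, column 4: row 5 has {A, B, D} and column 4 has {A, B, D, E, F}, leaving only C.
Row 5, column 6: row 5 has {A, B, C, D} and column 6 has {A, B, C, D, F}, leaving only E.
Row 5 already has {A, B, C, D, E} and column 1 already has {A, B, C, D}, so row 5, column 1 must be F.

F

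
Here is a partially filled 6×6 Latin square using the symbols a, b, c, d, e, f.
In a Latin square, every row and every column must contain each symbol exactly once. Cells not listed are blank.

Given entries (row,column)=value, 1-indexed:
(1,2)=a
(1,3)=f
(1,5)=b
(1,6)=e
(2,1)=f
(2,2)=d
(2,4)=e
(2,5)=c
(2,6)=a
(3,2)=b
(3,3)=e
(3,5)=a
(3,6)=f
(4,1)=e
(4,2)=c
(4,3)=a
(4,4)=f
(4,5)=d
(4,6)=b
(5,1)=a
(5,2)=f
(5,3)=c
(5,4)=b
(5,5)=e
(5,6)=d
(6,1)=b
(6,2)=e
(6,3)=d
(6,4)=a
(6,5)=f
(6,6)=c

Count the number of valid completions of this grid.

2

Row 1, column 1: eliminating its row and column leaves {c, d}.
Row 1, column 4: eliminating its row and column leaves {c, d}.
Row 2, column 3: eliminating its row and column leaves {b}.
Row 3, column 1: eliminating its row and column leaves {c, d}.
Row 3, column 4: eliminating its row and column leaves {c, d}.
Enumerating the assignments across these blanks that avoid any row or column repeat gives 2 completions.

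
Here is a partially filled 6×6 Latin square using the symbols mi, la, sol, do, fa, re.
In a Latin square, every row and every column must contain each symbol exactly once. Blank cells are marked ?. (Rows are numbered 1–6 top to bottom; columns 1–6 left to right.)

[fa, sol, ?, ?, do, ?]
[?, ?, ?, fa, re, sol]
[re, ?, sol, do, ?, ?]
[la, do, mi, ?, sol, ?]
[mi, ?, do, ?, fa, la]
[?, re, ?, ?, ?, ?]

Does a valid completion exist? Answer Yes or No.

No

Row 5, column 2: row 5 together with column 2 already contain {mi, la, sol, do, fa, re} — every symbol — so nothing can go there. The grid has no valid completion.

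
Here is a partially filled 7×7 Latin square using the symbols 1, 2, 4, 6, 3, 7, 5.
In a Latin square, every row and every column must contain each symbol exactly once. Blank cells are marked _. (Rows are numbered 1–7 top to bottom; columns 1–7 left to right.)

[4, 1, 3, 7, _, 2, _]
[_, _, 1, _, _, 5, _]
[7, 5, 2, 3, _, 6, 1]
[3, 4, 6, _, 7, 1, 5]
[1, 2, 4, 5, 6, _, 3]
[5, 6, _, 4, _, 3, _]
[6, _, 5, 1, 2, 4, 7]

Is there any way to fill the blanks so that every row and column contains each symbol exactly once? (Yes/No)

Yes

No row or column among the givens repeats a symbol, and propagating forced cells runs into no contradiction.
One valid completion exists (for instance, 4 1 3 7 5 2 6 / 2 7 1 6 3 5 4 / 7 5 2 3 4 6 1 / 3 4 6 2 7 1 5 / 1 2 4 5 6 7 3 / 5 6 7 4 1 3 2 / 6 3 5 1 2 4 7).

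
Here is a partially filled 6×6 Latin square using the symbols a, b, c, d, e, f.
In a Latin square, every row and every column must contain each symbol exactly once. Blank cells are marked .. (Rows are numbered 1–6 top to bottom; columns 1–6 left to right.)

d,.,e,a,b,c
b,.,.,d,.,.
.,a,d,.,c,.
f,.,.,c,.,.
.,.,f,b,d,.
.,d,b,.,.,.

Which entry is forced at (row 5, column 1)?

a

Row 1, column 2: row 1 has {a, b, c, d, e} and column 2 has {a, d}, leaving only f.
Row 3, column 1: row 3 has {a, c, d} and column 1 has {b, d, f}, leaving only e.
Row 3, column 4: row 3 has {a, c, d, e} and column 4 has {a, b, c, d}, leaving only f.
Row 3, column 6: row 3 has {a, c, d, e, f} and column 6 has {c}, leaving only b.
Row 4, column 3: row 4 has {c, f} and column 3 has {b, d, e, f}, leaving only a.
Row 2, column 3: row 2 has {b, d} and column 3 has {a, b, d, e, f}, leaving only c.
Row 2, column 2: row 2 has {b, c, d} and column 2 has {a, d, f}, leaving only e.
Row 4, column 2: row 4 has {a, c, f} and column 2 has {a, d, e, f}, leaving only b.
Row 4, column 5: row 4 has {a, b, c, f} and column 5 has {b, c, d}, leaving only e.
Row 4, column 6: row 4 has {a, b, c, e, f} and column 6 has {b, c}, leaving only d.
Row 5, column 2: row 5 has {b, d, f} and column 2 has {a, b, d, e, f}, leaving only c.
Row 5 already has {b, c, d, f} and column 1 already has {b, d, e, f}, so row 5, column 1 must be a.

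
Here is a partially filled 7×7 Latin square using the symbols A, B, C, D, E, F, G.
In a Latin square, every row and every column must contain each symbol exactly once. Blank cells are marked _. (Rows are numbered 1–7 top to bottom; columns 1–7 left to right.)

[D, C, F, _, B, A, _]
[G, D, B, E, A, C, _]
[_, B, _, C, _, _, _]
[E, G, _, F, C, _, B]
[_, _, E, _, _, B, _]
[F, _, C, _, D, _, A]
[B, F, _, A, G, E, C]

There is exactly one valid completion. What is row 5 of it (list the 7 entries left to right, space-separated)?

C A E D F B G

Row 5, column 2: row 5 has {B, E} and column 2 has {B, C, D, F, G}, leaving only A.
Row 5, column 1: row 5 has {A, B, E} and column 1 has {B, D, E, F, G}, leaving only C.
Row 5, column 5: row 5 has {A, B, C, E} and column 5 has {A, B, C, D, G}, leaving only F.
Row 1, column 4: row 1 has {A, B, C, D, F} and column 4 has {A, C, E, F}, leaving only G.
Row 5, column 4: row 5 has {A, B, C, E, F} and column 4 has {A, C, E, F, G}, leaving only D.
Row 5, column 7: row 5 has {A, B, C, D, E, F} and column 7 has {A, B, C}, leaving only G.
So row 5 reads: C A E D F B G.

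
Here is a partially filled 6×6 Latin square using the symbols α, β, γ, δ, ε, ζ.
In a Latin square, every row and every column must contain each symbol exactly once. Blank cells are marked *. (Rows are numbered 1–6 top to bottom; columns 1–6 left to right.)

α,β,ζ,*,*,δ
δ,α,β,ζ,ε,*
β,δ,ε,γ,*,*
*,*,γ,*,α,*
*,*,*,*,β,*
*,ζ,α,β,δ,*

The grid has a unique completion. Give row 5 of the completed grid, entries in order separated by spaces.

ε γ δ α β ζ

Row 5, column 3: row 5 has {β} and column 3 has {α, β, γ, ε, ζ}, leaving only δ.
Row 1, column 4: row 1 has {α, β, δ, ζ} and column 4 has {β, γ, ζ}, leaving only ε.
Row 5, column 4: row 5 has {β, δ} and column 4 has {β, γ, ε, ζ}, leaving only α.
Row 1, column 5: row 1 has {α, β, δ, ε, ζ} and column 5 has {α, β, δ, ε}, leaving only γ.
Row 2, column 6: row 2 has {α, β, δ, ε, ζ} and column 6 has {δ}, leaving only γ.
Row 3, column 5: row 3 has {β, γ, δ, ε} and column 5 has {α, β, γ, δ, ε}, leaving only ζ.
Row 3, column 6: row 3 has {β, γ, δ, ε, ζ} and column 6 has {γ, δ}, leaving only α.
Row 4, column 2: row 4 has {α, γ} and column 2 has {α, β, δ, ζ}, leaving only ε.
Row 5, column 2: row 5 has {α, β, δ} and column 2 has {α, β, δ, ε, ζ}, leaving only γ.
Row 4, column 1: row 4 has {α, γ, ε} and column 1 has {α, β, δ}, leaving only ζ.
Row 5, column 1: row 5 has {α, β, γ, δ} and column 1 has {α, β, δ, ζ}, leaving only ε.
Row 5, column 6: row 5 has {α, β, γ, δ, ε} and column 6 has {α, γ, δ}, leaving only ζ.
So row 5 reads: ε γ δ α β ζ.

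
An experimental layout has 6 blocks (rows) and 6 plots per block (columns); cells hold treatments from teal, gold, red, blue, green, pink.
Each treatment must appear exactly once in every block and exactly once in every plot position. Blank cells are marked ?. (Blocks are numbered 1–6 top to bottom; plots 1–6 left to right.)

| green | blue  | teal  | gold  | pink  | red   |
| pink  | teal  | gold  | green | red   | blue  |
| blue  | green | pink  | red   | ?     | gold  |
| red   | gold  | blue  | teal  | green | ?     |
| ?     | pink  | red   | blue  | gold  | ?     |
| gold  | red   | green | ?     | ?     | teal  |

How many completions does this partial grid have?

Block 3, plot 5: eliminating its block and plot leaves {teal}.
Block 4, plot 6: eliminating its block and plot leaves {pink}.
Block 5, plot 1: eliminating its block and plot leaves {teal}.
Block 5, plot 6: eliminating its block and plot leaves {green}.
Block 6, plot 4: eliminating its block and plot leaves {pink}.
Block 6, plot 5: eliminating its block and plot leaves {blue}.
Only one assignment across all blanks avoids any block or plot repeat, giving 1 completion.

1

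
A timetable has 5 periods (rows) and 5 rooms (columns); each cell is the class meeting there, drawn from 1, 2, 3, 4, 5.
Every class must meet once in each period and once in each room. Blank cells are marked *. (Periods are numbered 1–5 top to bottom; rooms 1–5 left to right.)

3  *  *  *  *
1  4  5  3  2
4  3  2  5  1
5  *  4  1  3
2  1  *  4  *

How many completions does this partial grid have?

Period 1, room 2: eliminating its period and room leaves {2, 5}.
Period 1, room 3: eliminating its period and room leaves {1}.
Period 1, room 4: eliminating its period and room leaves {2}.
Period 1, room 5: eliminating its period and room leaves {4, 5}.
Period 4, room 2: eliminating its period and room leaves {2}.
Period 5, room 3: eliminating its period and room leaves {3}.
Period 5, room 5: eliminating its period and room leaves {5}.
Only one assignment across all blanks avoids any period or room repeat, giving 1 completion.

1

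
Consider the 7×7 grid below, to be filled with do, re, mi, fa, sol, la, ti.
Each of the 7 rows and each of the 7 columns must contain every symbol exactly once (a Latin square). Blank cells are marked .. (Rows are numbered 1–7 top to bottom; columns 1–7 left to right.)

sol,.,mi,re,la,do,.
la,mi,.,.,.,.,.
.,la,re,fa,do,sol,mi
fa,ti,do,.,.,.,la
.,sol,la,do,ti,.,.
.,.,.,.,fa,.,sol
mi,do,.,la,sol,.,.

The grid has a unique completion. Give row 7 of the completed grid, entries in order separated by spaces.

Row 1, column 2: row 1 has {do, re, mi, sol, la} and column 2 has {do, mi, sol, la, ti}, leaving only fa.
Row 1, column 7: row 1 has {do, re, mi, fa, sol, la} and column 7 has {mi, sol, la}, leaving only ti.
Row 2, column 5: row 2 has {mi, la} and column 5 has {do, fa, sol, la, ti}, leaving only re.
Row 3, column 1: row 3 has {do, re, mi, fa, sol, la} and column 1 has {mi, fa, sol, la}, leaving only ti.
Row 4, column 5: row 4 has {do, fa, la, ti} and column 5 has {do, re, fa, sol, la, ti}, leaving only mi.
Row 4, column 4: row 4 has {do, mi, fa, la, ti} and column 4 has {do, re, fa, la}, leaving only sol.
Row 2, column 4: row 2 has {re, mi, la} and column 4 has {do, re, fa, sol, la}, leaving only ti.
Row 2, column 6: row 2 has {re, mi, la, ti} and column 6 has {do, sol}, leaving only fa.
Row 2, column 3: row 2 has {re, mi, fa, la, ti} and column 3 has {do, re, mi, la}, leaving only sol.
Row 2, column 7: row 2 has {re, mi, fa, sol, la, ti} and column 7 has {mi, sol, la, ti}, leaving only do.
Row 4, column 6: row 4 has {do, mi, fa, sol, la, ti} and column 6 has {do, fa, sol}, leaving only re.
Row 7, column 6: row 7 has {do, mi, sol, la} and column 6 has {do, re, fa, sol}, leaving only ti.
Row 7, column 3: row 7 has {do, mi, sol, la, ti} and column 3 has {do, re, mi, sol, la}, leaving only fa.
Row 7, column 7: row 7 has {do, mi, fa, sol, la, ti} and column 7 has {do, mi, sol, la, ti}, leaving only re.
So row 7 reads: mi do fa la sol ti re.

mi do fa la sol ti re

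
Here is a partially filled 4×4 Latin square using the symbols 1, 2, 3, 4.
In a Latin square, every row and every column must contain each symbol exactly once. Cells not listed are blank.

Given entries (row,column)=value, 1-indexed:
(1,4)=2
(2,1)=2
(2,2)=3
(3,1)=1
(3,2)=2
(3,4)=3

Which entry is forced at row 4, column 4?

Row 3, column 3: row 3 has {1, 2, 3} and column 3 has {}, leaving only 4.
Row 2, column 3: row 2 has {2, 3} and column 3 has {4}, leaving only 1.
Row 1, column 3: row 1 has {2} and column 3 has {1, 4}, leaving only 3.
Row 1, column 1: row 1 has {2, 3} and column 1 has {1, 2}, leaving only 4.
Row 1, column 2: row 1 has {2, 3, 4} and column 2 has {2, 3}, leaving only 1.
Row 2, column 4: row 2 has {1, 2, 3} and column 4 has {2, 3}, leaving only 4.
Row 4 already has {} and column 4 already has {2, 3, 4}, so row 4, column 4 must be 1.

1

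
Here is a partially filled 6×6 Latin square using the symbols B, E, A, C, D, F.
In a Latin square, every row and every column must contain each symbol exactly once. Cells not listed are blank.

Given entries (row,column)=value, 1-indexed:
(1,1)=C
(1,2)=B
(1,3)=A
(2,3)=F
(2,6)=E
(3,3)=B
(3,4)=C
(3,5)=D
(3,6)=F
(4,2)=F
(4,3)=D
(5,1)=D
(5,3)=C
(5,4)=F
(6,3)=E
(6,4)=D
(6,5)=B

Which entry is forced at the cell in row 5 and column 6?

Row 1, column 4: row 1 has {B, A, C} and column 4 has {C, D, F}, leaving only E.
Row 1, column 5: row 1 has {B, E, A, C} and column 5 has {B, D}, leaving only F.
Row 1, column 6: row 1 has {B, E, A, C, F} and column 6 has {E, F}, leaving only D.
Row 5, column 6 is narrowed to {B, A}.
If it were A, then row 5, column 5 would be left with no valid symbol.
So row 5, column 6 must be B.

B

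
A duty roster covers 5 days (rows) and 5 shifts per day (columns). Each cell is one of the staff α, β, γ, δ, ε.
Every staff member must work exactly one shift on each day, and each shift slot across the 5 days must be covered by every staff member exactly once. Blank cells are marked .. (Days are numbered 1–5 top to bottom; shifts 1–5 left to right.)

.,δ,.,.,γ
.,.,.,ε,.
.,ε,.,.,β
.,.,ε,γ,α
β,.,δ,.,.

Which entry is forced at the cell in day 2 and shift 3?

β

Day 2, shift 5: day 2 has {ε} and shift 5 has {α, β, γ}, leaving only δ.
Day 4, shift 1: day 4 has {α, γ, ε} and shift 1 has {β}, leaving only δ.
Day 4, shift 2: day 4 has {α, γ, δ, ε} and shift 2 has {δ, ε}, leaving only β.
Day 5, shift 4: day 5 has {β, δ} and shift 4 has {γ, ε}, leaving only α.
Day 1, shift 4: day 1 has {γ, δ} and shift 4 has {α, γ, ε}, leaving only β.
Day 1, shift 3: day 1 has {β, γ, δ} and shift 3 has {δ, ε}, leaving only α.
Day 1, shift 1: day 1 has {α, β, γ, δ} and shift 1 has {β, δ}, leaving only ε.
Day 3, shift 3: day 3 has {β, ε} and shift 3 has {α, δ, ε}, leaving only γ.
Day 2 already has {δ, ε} and shift 3 already has {α, γ, δ, ε}, so day 2, shift 3 must be β.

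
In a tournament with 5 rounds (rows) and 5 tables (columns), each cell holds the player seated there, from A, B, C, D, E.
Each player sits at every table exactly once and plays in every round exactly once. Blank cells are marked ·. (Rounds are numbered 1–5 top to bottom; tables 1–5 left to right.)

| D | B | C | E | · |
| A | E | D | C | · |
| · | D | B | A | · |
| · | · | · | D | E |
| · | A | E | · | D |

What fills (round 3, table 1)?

Round 1, table 5: round 1 has {B, C, D, E} and table 5 has {D, E}, leaving only A.
Round 2, table 5: round 2 has {A, C, D, E} and table 5 has {A, D, E}, leaving only B.
Round 3, table 5: round 3 has {A, B, D} and table 5 has {A, B, D, E}, leaving only C.
Round 3 already has {A, B, C, D} and table 1 already has {A, D}, so round 3, table 1 must be E.

E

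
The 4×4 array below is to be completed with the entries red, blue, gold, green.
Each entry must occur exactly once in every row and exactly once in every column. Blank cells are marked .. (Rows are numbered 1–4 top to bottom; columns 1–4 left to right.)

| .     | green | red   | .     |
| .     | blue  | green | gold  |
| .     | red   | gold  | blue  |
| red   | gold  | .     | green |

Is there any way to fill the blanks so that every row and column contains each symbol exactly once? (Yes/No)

No

Row 1, column 4: row 1 together with column 4 already contain {red, blue, gold, green} — every symbol — so nothing can go there. The grid has no valid completion.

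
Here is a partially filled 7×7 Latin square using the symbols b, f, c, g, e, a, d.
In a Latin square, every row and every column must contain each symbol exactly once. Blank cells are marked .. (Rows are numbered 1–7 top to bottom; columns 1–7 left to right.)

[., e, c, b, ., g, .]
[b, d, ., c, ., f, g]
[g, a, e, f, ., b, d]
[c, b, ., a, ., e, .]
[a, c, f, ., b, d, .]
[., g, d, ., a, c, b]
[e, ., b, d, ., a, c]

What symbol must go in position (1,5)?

f

Row 2, column 3: row 2 has {b, f, c, g, d} and column 3 has {b, f, c, e, d}, leaving only a.
Row 2, column 5: row 2 has {b, f, c, g, a, d} and column 5 has {b, a}, leaving only e.
Row 3, column 5: row 3 has {b, f, g, e, a, d} and column 5 has {b, e, a}, leaving only c.
Row 4, column 3: row 4 has {b, c, e, a} and column 3 has {b, f, c, e, a, d}, leaving only g.
Row 4, column 7: row 4 has {b, c, g, e, a} and column 7 has {b, c, g, d}, leaving only f.
Row 1, column 7: row 1 has {b, c, g, e} and column 7 has {b, f, c, g, d}, leaving only a.
Row 4, column 5: row 4 has {b, f, c, g, e, a} and column 5 has {b, c, e, a}, leaving only d.
Row 1 already has {b, c, g, e, a} and column 5 already has {b, c, e, a, d}, so row 1, column 5 must be f.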